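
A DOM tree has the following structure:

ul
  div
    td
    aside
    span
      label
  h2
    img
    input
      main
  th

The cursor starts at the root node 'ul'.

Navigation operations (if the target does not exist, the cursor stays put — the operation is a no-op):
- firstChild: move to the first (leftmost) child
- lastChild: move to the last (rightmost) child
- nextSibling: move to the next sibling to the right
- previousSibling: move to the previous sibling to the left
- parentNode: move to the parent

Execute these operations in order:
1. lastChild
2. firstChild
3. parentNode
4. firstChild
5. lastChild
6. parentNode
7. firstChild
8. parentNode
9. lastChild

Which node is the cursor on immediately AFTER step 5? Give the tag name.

After 1 (lastChild): th
After 2 (firstChild): th (no-op, stayed)
After 3 (parentNode): ul
After 4 (firstChild): div
After 5 (lastChild): span

Answer: span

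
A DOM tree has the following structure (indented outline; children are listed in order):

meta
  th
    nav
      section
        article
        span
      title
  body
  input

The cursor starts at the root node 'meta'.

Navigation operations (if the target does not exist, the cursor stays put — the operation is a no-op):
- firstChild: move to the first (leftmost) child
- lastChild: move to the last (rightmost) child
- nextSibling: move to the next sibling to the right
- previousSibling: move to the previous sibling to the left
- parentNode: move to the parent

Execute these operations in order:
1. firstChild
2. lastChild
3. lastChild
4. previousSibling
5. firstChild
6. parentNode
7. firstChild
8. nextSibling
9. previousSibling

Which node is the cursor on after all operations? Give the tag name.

After 1 (firstChild): th
After 2 (lastChild): nav
After 3 (lastChild): title
After 4 (previousSibling): section
After 5 (firstChild): article
After 6 (parentNode): section
After 7 (firstChild): article
After 8 (nextSibling): span
After 9 (previousSibling): article

Answer: article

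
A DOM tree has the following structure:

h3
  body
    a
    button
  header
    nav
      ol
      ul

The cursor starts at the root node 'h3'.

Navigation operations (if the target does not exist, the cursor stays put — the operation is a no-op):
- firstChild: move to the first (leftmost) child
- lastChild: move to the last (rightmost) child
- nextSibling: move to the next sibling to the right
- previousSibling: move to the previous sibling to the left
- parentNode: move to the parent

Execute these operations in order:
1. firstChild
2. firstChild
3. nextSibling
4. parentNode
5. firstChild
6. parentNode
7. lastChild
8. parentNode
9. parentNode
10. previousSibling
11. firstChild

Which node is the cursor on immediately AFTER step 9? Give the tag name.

After 1 (firstChild): body
After 2 (firstChild): a
After 3 (nextSibling): button
After 4 (parentNode): body
After 5 (firstChild): a
After 6 (parentNode): body
After 7 (lastChild): button
After 8 (parentNode): body
After 9 (parentNode): h3

Answer: h3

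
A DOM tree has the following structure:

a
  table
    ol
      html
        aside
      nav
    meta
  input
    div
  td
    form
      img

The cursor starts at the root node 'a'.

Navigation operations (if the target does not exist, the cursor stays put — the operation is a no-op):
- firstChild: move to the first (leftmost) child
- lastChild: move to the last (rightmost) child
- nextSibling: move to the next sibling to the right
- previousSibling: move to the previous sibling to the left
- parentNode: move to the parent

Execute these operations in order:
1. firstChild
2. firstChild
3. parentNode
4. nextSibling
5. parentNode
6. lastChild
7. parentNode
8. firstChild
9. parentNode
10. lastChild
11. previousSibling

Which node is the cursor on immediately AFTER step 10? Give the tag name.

After 1 (firstChild): table
After 2 (firstChild): ol
After 3 (parentNode): table
After 4 (nextSibling): input
After 5 (parentNode): a
After 6 (lastChild): td
After 7 (parentNode): a
After 8 (firstChild): table
After 9 (parentNode): a
After 10 (lastChild): td

Answer: td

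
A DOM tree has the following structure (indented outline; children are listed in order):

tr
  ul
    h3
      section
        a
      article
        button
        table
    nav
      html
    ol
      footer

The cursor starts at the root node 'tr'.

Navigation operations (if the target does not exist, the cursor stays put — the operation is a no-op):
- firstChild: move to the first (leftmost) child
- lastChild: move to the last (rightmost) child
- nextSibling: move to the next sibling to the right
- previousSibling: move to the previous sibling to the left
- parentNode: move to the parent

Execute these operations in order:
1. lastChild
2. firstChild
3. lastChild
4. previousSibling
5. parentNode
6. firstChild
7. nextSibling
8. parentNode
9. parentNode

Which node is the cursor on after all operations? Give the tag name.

After 1 (lastChild): ul
After 2 (firstChild): h3
After 3 (lastChild): article
After 4 (previousSibling): section
After 5 (parentNode): h3
After 6 (firstChild): section
After 7 (nextSibling): article
After 8 (parentNode): h3
After 9 (parentNode): ul

Answer: ul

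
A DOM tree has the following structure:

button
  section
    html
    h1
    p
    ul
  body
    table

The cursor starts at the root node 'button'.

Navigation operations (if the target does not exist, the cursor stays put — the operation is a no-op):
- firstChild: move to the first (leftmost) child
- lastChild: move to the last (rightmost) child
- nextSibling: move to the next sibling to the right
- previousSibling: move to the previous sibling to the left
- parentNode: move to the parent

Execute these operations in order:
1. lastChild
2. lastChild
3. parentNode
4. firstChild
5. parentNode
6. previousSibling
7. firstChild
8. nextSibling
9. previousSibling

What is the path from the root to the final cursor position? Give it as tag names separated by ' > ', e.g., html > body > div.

Answer: button > section > html

Derivation:
After 1 (lastChild): body
After 2 (lastChild): table
After 3 (parentNode): body
After 4 (firstChild): table
After 5 (parentNode): body
After 6 (previousSibling): section
After 7 (firstChild): html
After 8 (nextSibling): h1
After 9 (previousSibling): html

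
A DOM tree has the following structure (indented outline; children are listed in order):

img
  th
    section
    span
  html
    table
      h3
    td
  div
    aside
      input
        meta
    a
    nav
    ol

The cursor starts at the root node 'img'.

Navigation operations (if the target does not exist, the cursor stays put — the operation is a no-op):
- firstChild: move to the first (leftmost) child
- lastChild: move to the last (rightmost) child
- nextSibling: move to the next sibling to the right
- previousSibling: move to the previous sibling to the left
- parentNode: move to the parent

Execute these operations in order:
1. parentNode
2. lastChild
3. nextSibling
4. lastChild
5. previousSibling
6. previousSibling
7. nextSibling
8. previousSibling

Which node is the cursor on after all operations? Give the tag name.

Answer: a

Derivation:
After 1 (parentNode): img (no-op, stayed)
After 2 (lastChild): div
After 3 (nextSibling): div (no-op, stayed)
After 4 (lastChild): ol
After 5 (previousSibling): nav
After 6 (previousSibling): a
After 7 (nextSibling): nav
After 8 (previousSibling): a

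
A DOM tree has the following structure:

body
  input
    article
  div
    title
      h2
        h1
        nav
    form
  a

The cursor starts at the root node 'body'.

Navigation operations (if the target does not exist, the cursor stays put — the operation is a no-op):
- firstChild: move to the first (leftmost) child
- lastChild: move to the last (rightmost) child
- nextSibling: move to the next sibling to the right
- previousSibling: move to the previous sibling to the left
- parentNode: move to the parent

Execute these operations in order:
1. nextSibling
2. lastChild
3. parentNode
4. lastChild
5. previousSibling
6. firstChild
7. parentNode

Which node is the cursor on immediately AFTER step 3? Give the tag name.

Answer: body

Derivation:
After 1 (nextSibling): body (no-op, stayed)
After 2 (lastChild): a
After 3 (parentNode): body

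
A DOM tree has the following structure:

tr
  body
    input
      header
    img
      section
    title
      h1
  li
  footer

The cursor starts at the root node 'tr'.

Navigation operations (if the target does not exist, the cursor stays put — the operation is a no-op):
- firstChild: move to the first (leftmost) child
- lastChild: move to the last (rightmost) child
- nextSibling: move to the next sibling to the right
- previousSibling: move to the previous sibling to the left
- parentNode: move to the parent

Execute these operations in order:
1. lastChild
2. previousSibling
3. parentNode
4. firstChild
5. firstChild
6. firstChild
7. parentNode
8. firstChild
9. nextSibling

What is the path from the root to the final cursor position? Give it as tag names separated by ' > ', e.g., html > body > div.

After 1 (lastChild): footer
After 2 (previousSibling): li
After 3 (parentNode): tr
After 4 (firstChild): body
After 5 (firstChild): input
After 6 (firstChild): header
After 7 (parentNode): input
After 8 (firstChild): header
After 9 (nextSibling): header (no-op, stayed)

Answer: tr > body > input > header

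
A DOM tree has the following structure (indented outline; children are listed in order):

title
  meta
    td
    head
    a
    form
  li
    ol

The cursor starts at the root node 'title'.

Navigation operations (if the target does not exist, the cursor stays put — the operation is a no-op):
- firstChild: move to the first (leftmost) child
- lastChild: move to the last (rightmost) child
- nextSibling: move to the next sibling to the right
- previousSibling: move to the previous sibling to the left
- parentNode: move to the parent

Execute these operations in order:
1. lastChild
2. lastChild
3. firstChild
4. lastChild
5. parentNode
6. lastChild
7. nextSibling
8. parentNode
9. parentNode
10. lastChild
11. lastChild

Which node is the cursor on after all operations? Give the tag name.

Answer: ol

Derivation:
After 1 (lastChild): li
After 2 (lastChild): ol
After 3 (firstChild): ol (no-op, stayed)
After 4 (lastChild): ol (no-op, stayed)
After 5 (parentNode): li
After 6 (lastChild): ol
After 7 (nextSibling): ol (no-op, stayed)
After 8 (parentNode): li
After 9 (parentNode): title
After 10 (lastChild): li
After 11 (lastChild): ol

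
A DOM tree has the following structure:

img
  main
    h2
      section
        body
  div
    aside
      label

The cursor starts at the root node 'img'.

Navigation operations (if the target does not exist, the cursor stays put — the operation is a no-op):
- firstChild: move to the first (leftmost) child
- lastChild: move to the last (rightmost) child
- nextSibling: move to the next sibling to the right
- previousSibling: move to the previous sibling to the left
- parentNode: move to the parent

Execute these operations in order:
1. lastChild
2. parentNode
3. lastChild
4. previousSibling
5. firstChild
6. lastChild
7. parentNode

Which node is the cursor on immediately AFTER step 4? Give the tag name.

Answer: main

Derivation:
After 1 (lastChild): div
After 2 (parentNode): img
After 3 (lastChild): div
After 4 (previousSibling): main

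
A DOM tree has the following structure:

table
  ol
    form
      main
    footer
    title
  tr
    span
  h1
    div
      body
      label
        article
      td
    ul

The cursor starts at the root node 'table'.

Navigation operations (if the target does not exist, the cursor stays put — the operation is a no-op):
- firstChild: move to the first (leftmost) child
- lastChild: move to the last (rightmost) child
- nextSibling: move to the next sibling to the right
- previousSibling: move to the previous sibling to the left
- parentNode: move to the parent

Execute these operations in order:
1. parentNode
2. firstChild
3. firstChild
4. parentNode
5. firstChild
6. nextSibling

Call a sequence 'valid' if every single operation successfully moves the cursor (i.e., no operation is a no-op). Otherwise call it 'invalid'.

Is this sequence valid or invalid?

After 1 (parentNode): table (no-op, stayed)
After 2 (firstChild): ol
After 3 (firstChild): form
After 4 (parentNode): ol
After 5 (firstChild): form
After 6 (nextSibling): footer

Answer: invalid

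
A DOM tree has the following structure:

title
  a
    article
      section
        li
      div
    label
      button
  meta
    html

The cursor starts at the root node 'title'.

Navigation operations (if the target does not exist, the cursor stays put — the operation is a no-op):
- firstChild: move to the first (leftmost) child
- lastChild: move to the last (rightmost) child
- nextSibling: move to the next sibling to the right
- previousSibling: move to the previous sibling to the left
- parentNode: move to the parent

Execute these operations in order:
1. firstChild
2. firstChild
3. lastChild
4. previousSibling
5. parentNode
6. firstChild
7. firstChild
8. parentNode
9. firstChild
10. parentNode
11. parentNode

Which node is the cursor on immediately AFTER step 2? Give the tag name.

After 1 (firstChild): a
After 2 (firstChild): article

Answer: article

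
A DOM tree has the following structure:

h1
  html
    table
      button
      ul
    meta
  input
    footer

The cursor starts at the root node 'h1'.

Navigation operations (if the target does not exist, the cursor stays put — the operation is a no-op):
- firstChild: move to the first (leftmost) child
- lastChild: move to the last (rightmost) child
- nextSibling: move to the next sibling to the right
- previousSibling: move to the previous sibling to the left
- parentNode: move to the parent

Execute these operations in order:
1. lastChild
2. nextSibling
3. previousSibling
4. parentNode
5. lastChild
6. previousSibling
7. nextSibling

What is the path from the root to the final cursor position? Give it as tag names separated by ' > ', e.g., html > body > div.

Answer: h1 > input

Derivation:
After 1 (lastChild): input
After 2 (nextSibling): input (no-op, stayed)
After 3 (previousSibling): html
After 4 (parentNode): h1
After 5 (lastChild): input
After 6 (previousSibling): html
After 7 (nextSibling): input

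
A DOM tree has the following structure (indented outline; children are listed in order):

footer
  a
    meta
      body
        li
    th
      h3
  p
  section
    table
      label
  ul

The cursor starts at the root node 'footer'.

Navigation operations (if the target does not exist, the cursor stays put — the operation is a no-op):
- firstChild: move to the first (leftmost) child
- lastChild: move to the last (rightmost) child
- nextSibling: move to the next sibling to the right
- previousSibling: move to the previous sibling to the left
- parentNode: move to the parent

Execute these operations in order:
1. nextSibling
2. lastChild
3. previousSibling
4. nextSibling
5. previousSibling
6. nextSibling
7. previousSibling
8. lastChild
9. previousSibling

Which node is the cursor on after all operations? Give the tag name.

Answer: table

Derivation:
After 1 (nextSibling): footer (no-op, stayed)
After 2 (lastChild): ul
After 3 (previousSibling): section
After 4 (nextSibling): ul
After 5 (previousSibling): section
After 6 (nextSibling): ul
After 7 (previousSibling): section
After 8 (lastChild): table
After 9 (previousSibling): table (no-op, stayed)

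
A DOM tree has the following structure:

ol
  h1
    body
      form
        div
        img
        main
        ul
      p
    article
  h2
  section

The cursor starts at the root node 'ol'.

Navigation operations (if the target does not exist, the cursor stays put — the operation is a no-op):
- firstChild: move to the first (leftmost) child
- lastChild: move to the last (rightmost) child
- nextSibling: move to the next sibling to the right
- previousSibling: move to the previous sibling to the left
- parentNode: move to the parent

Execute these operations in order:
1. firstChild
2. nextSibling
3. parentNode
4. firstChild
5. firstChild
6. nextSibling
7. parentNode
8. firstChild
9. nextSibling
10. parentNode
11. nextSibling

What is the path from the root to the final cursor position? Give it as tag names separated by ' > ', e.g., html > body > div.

Answer: ol > h2

Derivation:
After 1 (firstChild): h1
After 2 (nextSibling): h2
After 3 (parentNode): ol
After 4 (firstChild): h1
After 5 (firstChild): body
After 6 (nextSibling): article
After 7 (parentNode): h1
After 8 (firstChild): body
After 9 (nextSibling): article
After 10 (parentNode): h1
After 11 (nextSibling): h2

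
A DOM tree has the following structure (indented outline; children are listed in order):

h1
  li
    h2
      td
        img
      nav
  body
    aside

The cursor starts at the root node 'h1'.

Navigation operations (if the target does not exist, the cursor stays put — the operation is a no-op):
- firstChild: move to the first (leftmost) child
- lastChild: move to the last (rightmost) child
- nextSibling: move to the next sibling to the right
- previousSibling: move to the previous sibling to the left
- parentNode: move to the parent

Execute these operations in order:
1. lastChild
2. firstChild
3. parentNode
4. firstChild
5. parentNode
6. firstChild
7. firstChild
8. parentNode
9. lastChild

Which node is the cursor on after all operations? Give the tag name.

After 1 (lastChild): body
After 2 (firstChild): aside
After 3 (parentNode): body
After 4 (firstChild): aside
After 5 (parentNode): body
After 6 (firstChild): aside
After 7 (firstChild): aside (no-op, stayed)
After 8 (parentNode): body
After 9 (lastChild): aside

Answer: aside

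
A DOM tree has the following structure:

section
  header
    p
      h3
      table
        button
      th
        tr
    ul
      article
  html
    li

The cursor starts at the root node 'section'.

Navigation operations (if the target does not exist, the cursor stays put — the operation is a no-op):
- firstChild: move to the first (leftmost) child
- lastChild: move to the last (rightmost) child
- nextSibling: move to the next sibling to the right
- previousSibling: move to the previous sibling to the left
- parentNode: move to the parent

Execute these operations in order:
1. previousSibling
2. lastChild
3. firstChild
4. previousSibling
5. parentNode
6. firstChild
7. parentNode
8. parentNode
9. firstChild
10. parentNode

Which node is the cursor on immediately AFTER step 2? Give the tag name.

After 1 (previousSibling): section (no-op, stayed)
After 2 (lastChild): html

Answer: html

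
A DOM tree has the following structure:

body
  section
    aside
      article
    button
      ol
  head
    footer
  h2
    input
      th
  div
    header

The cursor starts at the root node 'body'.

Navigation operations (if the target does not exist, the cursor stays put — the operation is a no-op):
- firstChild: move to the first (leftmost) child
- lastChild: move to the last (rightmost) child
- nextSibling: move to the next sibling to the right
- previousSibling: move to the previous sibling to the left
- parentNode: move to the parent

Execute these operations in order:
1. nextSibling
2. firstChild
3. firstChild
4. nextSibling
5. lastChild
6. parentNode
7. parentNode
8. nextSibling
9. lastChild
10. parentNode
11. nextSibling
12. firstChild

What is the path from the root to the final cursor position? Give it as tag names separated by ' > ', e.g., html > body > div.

Answer: body > h2 > input

Derivation:
After 1 (nextSibling): body (no-op, stayed)
After 2 (firstChild): section
After 3 (firstChild): aside
After 4 (nextSibling): button
After 5 (lastChild): ol
After 6 (parentNode): button
After 7 (parentNode): section
After 8 (nextSibling): head
After 9 (lastChild): footer
After 10 (parentNode): head
After 11 (nextSibling): h2
After 12 (firstChild): input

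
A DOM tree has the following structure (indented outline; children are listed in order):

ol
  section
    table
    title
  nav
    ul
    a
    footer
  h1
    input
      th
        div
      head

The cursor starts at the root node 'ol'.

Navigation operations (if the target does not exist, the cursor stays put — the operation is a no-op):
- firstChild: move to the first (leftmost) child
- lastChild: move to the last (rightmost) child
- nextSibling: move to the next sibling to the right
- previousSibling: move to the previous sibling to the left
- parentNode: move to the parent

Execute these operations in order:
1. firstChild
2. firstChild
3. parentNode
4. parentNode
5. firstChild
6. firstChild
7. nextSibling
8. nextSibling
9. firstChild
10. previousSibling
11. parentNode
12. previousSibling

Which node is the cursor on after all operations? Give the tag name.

Answer: section

Derivation:
After 1 (firstChild): section
After 2 (firstChild): table
After 3 (parentNode): section
After 4 (parentNode): ol
After 5 (firstChild): section
After 6 (firstChild): table
After 7 (nextSibling): title
After 8 (nextSibling): title (no-op, stayed)
After 9 (firstChild): title (no-op, stayed)
After 10 (previousSibling): table
After 11 (parentNode): section
After 12 (previousSibling): section (no-op, stayed)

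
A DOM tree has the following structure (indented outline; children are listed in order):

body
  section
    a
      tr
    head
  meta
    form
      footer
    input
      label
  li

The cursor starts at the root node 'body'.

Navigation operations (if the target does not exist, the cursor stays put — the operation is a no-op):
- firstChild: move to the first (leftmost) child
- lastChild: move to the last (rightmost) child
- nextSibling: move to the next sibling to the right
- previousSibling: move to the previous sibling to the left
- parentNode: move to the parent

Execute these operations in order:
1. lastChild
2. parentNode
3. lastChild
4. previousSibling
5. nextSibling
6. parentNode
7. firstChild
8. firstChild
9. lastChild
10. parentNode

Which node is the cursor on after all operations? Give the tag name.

After 1 (lastChild): li
After 2 (parentNode): body
After 3 (lastChild): li
After 4 (previousSibling): meta
After 5 (nextSibling): li
After 6 (parentNode): body
After 7 (firstChild): section
After 8 (firstChild): a
After 9 (lastChild): tr
After 10 (parentNode): a

Answer: a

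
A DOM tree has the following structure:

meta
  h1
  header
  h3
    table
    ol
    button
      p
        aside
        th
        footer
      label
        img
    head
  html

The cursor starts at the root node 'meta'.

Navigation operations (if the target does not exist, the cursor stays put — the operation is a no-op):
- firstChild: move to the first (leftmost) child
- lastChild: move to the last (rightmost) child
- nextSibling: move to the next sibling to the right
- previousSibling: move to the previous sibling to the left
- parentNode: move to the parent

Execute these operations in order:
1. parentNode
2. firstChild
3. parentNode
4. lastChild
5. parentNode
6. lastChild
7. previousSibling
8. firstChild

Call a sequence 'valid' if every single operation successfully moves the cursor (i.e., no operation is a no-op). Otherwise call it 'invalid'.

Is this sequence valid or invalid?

Answer: invalid

Derivation:
After 1 (parentNode): meta (no-op, stayed)
After 2 (firstChild): h1
After 3 (parentNode): meta
After 4 (lastChild): html
After 5 (parentNode): meta
After 6 (lastChild): html
After 7 (previousSibling): h3
After 8 (firstChild): table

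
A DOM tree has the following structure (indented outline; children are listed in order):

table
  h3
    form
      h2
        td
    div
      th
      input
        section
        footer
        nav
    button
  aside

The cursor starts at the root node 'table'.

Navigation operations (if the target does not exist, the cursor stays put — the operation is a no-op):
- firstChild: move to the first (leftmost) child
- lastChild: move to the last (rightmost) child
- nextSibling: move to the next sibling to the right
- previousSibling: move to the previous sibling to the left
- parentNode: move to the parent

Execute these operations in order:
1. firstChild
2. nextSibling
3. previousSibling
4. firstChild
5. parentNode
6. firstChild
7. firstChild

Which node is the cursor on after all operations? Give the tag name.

After 1 (firstChild): h3
After 2 (nextSibling): aside
After 3 (previousSibling): h3
After 4 (firstChild): form
After 5 (parentNode): h3
After 6 (firstChild): form
After 7 (firstChild): h2

Answer: h2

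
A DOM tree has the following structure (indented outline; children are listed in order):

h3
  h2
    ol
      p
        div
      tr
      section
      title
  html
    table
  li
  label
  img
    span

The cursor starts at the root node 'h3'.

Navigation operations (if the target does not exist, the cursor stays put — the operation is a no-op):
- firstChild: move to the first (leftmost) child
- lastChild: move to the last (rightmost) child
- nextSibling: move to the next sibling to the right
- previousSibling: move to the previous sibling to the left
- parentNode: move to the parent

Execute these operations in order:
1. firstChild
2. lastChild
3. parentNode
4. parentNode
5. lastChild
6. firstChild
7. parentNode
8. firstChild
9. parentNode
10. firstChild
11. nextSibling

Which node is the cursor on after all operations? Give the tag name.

After 1 (firstChild): h2
After 2 (lastChild): ol
After 3 (parentNode): h2
After 4 (parentNode): h3
After 5 (lastChild): img
After 6 (firstChild): span
After 7 (parentNode): img
After 8 (firstChild): span
After 9 (parentNode): img
After 10 (firstChild): span
After 11 (nextSibling): span (no-op, stayed)

Answer: span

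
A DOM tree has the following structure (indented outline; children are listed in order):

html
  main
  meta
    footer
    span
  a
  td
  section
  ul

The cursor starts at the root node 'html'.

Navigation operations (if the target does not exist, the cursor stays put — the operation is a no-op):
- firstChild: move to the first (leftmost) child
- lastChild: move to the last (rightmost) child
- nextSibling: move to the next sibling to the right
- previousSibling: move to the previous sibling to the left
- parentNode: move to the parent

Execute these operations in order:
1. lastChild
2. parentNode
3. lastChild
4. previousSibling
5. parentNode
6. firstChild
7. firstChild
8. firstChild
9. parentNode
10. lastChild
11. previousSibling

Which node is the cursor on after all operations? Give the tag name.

After 1 (lastChild): ul
After 2 (parentNode): html
After 3 (lastChild): ul
After 4 (previousSibling): section
After 5 (parentNode): html
After 6 (firstChild): main
After 7 (firstChild): main (no-op, stayed)
After 8 (firstChild): main (no-op, stayed)
After 9 (parentNode): html
After 10 (lastChild): ul
After 11 (previousSibling): section

Answer: section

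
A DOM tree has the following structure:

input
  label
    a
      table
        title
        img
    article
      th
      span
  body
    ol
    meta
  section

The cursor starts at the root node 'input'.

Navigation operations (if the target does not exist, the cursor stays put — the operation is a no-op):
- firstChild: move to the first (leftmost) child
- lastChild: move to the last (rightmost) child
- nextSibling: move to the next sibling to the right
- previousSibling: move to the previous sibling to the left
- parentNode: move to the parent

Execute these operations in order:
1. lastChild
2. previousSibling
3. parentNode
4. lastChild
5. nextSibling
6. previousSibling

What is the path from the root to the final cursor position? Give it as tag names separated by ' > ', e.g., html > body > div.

After 1 (lastChild): section
After 2 (previousSibling): body
After 3 (parentNode): input
After 4 (lastChild): section
After 5 (nextSibling): section (no-op, stayed)
After 6 (previousSibling): body

Answer: input > body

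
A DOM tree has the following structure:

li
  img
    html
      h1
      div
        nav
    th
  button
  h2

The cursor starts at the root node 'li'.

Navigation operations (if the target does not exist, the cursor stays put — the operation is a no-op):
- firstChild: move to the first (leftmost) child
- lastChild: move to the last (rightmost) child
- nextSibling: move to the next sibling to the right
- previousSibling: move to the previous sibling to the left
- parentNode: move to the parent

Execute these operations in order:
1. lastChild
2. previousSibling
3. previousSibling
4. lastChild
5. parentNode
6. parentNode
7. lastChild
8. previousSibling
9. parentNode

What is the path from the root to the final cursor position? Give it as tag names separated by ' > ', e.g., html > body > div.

Answer: li

Derivation:
After 1 (lastChild): h2
After 2 (previousSibling): button
After 3 (previousSibling): img
After 4 (lastChild): th
After 5 (parentNode): img
After 6 (parentNode): li
After 7 (lastChild): h2
After 8 (previousSibling): button
After 9 (parentNode): li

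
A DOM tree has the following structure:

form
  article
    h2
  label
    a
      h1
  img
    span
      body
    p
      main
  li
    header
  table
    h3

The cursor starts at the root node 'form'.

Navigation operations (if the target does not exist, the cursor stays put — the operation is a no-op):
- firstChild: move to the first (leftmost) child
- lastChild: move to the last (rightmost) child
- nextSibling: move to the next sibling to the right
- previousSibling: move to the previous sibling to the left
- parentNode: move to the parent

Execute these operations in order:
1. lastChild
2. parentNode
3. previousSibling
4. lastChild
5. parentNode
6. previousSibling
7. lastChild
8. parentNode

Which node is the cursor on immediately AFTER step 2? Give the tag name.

After 1 (lastChild): table
After 2 (parentNode): form

Answer: form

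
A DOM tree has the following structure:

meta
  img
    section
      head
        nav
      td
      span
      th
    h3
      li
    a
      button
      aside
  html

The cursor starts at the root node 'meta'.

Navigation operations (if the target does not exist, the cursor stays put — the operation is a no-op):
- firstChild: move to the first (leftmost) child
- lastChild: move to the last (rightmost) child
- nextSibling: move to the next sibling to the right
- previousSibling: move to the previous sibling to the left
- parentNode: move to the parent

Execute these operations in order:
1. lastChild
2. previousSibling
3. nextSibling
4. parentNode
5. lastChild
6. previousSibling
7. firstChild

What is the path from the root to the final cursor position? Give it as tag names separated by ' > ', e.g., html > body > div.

After 1 (lastChild): html
After 2 (previousSibling): img
After 3 (nextSibling): html
After 4 (parentNode): meta
After 5 (lastChild): html
After 6 (previousSibling): img
After 7 (firstChild): section

Answer: meta > img > section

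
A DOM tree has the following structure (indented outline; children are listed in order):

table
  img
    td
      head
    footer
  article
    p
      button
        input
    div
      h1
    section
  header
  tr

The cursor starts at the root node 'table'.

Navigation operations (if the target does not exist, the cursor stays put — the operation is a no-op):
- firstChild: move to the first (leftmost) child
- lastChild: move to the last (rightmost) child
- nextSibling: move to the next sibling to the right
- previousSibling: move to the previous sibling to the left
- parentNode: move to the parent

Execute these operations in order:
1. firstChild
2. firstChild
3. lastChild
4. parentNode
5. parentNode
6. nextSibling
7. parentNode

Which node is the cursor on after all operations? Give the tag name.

After 1 (firstChild): img
After 2 (firstChild): td
After 3 (lastChild): head
After 4 (parentNode): td
After 5 (parentNode): img
After 6 (nextSibling): article
After 7 (parentNode): table

Answer: table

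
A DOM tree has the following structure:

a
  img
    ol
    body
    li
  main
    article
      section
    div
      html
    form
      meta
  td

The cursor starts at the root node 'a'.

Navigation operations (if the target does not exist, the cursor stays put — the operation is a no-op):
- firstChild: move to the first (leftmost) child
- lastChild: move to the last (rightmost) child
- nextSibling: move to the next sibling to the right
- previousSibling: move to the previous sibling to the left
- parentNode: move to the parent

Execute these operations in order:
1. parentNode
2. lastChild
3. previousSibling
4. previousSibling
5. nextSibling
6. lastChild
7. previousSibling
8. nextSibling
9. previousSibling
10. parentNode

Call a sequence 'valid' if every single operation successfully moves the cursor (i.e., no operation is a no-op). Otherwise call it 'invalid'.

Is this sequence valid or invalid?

Answer: invalid

Derivation:
After 1 (parentNode): a (no-op, stayed)
After 2 (lastChild): td
After 3 (previousSibling): main
After 4 (previousSibling): img
After 5 (nextSibling): main
After 6 (lastChild): form
After 7 (previousSibling): div
After 8 (nextSibling): form
After 9 (previousSibling): div
After 10 (parentNode): main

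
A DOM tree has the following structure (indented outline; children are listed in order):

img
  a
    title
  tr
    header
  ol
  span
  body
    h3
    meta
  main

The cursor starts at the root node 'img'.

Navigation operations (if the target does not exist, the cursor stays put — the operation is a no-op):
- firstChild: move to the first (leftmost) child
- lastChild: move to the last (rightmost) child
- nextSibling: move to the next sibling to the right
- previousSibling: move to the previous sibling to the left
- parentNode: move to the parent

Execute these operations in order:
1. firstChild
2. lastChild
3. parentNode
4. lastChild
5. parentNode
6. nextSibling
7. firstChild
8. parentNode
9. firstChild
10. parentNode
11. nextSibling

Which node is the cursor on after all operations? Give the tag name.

Answer: ol

Derivation:
After 1 (firstChild): a
After 2 (lastChild): title
After 3 (parentNode): a
After 4 (lastChild): title
After 5 (parentNode): a
After 6 (nextSibling): tr
After 7 (firstChild): header
After 8 (parentNode): tr
After 9 (firstChild): header
After 10 (parentNode): tr
After 11 (nextSibling): ol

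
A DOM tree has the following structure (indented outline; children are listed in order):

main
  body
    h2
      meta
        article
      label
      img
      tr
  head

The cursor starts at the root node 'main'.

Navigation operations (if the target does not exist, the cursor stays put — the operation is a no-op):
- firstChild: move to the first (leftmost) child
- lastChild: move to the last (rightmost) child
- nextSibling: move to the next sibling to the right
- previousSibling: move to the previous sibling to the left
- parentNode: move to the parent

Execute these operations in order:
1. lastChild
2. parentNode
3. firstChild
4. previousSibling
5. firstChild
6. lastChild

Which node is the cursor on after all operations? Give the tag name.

After 1 (lastChild): head
After 2 (parentNode): main
After 3 (firstChild): body
After 4 (previousSibling): body (no-op, stayed)
After 5 (firstChild): h2
After 6 (lastChild): tr

Answer: tr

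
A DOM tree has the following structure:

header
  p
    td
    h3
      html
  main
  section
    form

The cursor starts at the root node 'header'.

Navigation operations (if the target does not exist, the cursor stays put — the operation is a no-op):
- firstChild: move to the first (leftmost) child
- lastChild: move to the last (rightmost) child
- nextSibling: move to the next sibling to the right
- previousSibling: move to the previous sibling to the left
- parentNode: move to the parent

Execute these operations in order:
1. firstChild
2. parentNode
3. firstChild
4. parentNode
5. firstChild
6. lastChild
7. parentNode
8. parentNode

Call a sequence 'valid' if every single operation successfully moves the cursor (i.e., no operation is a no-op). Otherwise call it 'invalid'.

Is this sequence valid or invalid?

Answer: valid

Derivation:
After 1 (firstChild): p
After 2 (parentNode): header
After 3 (firstChild): p
After 4 (parentNode): header
After 5 (firstChild): p
After 6 (lastChild): h3
After 7 (parentNode): p
After 8 (parentNode): header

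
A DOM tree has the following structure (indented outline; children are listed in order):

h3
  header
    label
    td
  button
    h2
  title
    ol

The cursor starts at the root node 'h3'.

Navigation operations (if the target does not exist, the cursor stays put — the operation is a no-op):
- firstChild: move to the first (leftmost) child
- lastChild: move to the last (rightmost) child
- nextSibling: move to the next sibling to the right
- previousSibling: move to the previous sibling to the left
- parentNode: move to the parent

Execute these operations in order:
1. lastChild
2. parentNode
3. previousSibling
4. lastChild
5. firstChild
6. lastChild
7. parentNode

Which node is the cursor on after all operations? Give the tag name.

Answer: title

Derivation:
After 1 (lastChild): title
After 2 (parentNode): h3
After 3 (previousSibling): h3 (no-op, stayed)
After 4 (lastChild): title
After 5 (firstChild): ol
After 6 (lastChild): ol (no-op, stayed)
After 7 (parentNode): title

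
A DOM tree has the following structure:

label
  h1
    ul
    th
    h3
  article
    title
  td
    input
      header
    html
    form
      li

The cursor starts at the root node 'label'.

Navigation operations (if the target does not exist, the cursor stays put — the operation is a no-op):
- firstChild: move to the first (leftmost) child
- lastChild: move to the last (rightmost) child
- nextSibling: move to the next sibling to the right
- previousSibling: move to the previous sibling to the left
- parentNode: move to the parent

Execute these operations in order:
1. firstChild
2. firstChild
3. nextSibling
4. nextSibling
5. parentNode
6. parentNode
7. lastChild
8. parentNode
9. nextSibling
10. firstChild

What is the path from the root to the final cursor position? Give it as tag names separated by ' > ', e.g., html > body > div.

After 1 (firstChild): h1
After 2 (firstChild): ul
After 3 (nextSibling): th
After 4 (nextSibling): h3
After 5 (parentNode): h1
After 6 (parentNode): label
After 7 (lastChild): td
After 8 (parentNode): label
After 9 (nextSibling): label (no-op, stayed)
After 10 (firstChild): h1

Answer: label > h1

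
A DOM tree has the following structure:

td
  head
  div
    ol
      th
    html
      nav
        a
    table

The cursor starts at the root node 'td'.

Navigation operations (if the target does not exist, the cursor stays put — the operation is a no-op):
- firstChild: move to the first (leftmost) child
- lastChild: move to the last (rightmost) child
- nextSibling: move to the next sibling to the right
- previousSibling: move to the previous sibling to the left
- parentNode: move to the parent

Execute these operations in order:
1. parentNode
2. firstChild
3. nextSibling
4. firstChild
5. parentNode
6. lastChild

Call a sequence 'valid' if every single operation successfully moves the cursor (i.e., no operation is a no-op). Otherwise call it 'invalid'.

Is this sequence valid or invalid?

After 1 (parentNode): td (no-op, stayed)
After 2 (firstChild): head
After 3 (nextSibling): div
After 4 (firstChild): ol
After 5 (parentNode): div
After 6 (lastChild): table

Answer: invalid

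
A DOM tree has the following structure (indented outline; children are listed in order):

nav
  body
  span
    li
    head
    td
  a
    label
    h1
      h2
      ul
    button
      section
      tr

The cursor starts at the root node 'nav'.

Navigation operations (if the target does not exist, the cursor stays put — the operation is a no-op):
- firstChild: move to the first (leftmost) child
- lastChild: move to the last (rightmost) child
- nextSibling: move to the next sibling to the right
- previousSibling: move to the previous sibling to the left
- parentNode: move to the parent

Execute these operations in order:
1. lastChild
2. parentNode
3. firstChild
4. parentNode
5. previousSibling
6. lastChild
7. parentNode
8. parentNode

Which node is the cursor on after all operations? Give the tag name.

Answer: nav

Derivation:
After 1 (lastChild): a
After 2 (parentNode): nav
After 3 (firstChild): body
After 4 (parentNode): nav
After 5 (previousSibling): nav (no-op, stayed)
After 6 (lastChild): a
After 7 (parentNode): nav
After 8 (parentNode): nav (no-op, stayed)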